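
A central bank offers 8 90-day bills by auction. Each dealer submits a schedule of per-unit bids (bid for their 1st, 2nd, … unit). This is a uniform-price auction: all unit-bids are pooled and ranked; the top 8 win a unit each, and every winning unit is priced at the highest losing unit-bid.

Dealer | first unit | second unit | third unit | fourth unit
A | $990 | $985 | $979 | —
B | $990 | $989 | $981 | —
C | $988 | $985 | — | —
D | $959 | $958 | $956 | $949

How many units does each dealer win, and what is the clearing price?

Merging the schedules and taking the best 8: 990 (A-1), 990 (B-1), 989 (B-2), 988 (C-1), 985 (A-2), 985 (C-2), 981 (B-3), 979 (A-3)
Highest rejected unit-bid = $959.
Allocation: A 3, B 3, C 2.

A 3, B 3, C 2; clearing price $959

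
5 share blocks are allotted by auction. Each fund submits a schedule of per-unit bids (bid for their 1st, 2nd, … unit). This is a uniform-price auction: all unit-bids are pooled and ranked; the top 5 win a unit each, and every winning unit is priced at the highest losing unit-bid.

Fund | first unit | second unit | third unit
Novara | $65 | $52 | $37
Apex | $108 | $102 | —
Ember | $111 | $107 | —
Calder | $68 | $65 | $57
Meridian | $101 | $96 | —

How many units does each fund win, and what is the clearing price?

Merging the schedules and taking the best 5: 111 (Ember-1), 108 (Apex-1), 107 (Ember-2), 102 (Apex-2), 101 (Meridian-1)
Highest rejected unit-bid = $96.
Allocation: Apex 2, Ember 2, Meridian 1.

Apex 2, Ember 2, Meridian 1; clearing price $96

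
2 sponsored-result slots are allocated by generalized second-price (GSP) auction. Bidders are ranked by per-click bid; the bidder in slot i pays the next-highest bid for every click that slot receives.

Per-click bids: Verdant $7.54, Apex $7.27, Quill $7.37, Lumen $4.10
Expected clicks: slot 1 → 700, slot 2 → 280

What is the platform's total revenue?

Ranked by bid: $7.54 (Verdant) > $7.37 (Quill) > $7.27 (Apex) > …
Slot 1: Verdant pays $7.37 × 700 = $5159.00
Slot 2: Quill pays $7.27 × 280 = $2035.60
Total = $7194.60

Total revenue: $7194.60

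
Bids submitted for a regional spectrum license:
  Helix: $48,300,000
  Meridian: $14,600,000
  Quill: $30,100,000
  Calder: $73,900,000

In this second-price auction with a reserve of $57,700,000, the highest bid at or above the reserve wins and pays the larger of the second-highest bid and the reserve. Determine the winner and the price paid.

Calder pays $57,700,000

Sorting bids: 73,900,000 (Calder) > 48,300,000 (Helix) > 30,100,000 (Quill) > 14,600,000 (Meridian)
Calder has the top bid at or above the reserve ($73,900,000).
Second-highest bid $48,300,000 is below the reserve $57,700,000, so the reserve binds → payment $57,700,000.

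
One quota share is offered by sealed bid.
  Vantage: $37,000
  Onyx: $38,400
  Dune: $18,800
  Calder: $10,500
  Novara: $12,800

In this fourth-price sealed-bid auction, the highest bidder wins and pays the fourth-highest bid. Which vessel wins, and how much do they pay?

Rule: the highest bidder wins and pays the fourth-highest bid.
Bids in order: 38,400 (Onyx) > 37,000 (Vantage) > 18,800 (Dune) > 12,800 (Novara) > 10,500 (Calder)
Onyx wins; payment is bid #4 in the ranking = $12,800.

Onyx pays $12,800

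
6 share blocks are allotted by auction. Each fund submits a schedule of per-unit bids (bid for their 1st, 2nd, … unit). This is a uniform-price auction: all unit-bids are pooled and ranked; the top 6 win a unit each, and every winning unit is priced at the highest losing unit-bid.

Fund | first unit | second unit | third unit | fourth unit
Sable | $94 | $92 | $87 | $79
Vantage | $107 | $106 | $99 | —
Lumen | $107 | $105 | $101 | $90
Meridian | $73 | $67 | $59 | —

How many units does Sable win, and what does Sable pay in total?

Sable: 0 units, pays $0

Pooled unit-bids ranked (top 6): 107 (Vantage-1), 107 (Lumen-1), 106 (Vantage-2), 105 (Lumen-2), 101 (Lumen-3), 99 (Vantage-3)
The (k+1)-th unit-bid is $94.
Sable wins 0 unit(s) at $94 each.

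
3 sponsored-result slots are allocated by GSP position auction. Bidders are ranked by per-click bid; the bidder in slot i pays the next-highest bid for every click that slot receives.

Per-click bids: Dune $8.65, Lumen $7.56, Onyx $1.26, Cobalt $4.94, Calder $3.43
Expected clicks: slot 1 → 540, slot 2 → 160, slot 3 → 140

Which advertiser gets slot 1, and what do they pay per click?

Dune; $7.56 per click

Per-click bids in order: $8.65 (Dune) > $7.56 (Lumen) > $4.94 (Cobalt) > $3.43 (Calder) > …
Slot 1 goes to the first-ranked bidder, Dune, who pays the next bid down: $7.56/click.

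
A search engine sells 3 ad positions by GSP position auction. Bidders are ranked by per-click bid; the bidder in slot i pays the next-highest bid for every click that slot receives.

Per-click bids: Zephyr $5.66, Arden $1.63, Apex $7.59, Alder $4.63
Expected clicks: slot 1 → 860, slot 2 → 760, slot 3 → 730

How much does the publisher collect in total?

Total revenue: $9576.30

Ranked by bid: $7.59 (Apex) > $5.66 (Zephyr) > $4.63 (Alder) > $1.63 (Arden)
Slot 1: Apex pays $5.66 × 860 = $4867.60
Slot 2: Zephyr pays $4.63 × 760 = $3518.80
Slot 3: Alder pays $1.63 × 730 = $1189.90
Total = $9576.30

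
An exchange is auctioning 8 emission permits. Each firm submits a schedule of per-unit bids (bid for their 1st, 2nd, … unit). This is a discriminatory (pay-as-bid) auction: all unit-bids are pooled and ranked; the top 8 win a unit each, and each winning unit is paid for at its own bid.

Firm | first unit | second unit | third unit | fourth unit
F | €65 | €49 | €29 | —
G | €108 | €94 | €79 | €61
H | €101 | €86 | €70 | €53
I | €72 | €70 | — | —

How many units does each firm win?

G 3, H 3, I 2

Merging the schedules and taking the best 8: 108 (G-1), 101 (H-1), 94 (G-2), 86 (H-2), 79 (G-3), 72 (I-1), 70 (H-3), 70 (I-2)
Next rejected bid: €65 (not a price — pay-as-bid).
Allocation: G 3, H 3, I 2.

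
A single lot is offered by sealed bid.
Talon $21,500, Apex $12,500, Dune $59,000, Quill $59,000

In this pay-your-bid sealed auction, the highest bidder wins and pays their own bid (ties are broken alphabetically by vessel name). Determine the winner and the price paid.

Dune pays $59,000

Bids in order: 59,000 (Dune) > 59,000 (Quill) > 21,500 (Talon) > 12,500 (Apex)
Dune and Quill tie at $59,000; tie-break gives it to Dune.
First-price: Dune pays what they bid, $59,000.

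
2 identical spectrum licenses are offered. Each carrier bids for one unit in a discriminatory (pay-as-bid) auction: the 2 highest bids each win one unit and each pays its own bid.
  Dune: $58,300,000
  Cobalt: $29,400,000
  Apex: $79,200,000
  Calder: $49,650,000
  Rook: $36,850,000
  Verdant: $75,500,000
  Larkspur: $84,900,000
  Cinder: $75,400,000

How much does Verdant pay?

Verdant pays $0

Ordering the bids: 84,900,000 (Larkspur), 79,200,000 (Apex), 75,500,000 (Verdant), 75,400,000 (Cinder), …
Winners (2 units): Larkspur, Apex.
Verdant does not win → $0.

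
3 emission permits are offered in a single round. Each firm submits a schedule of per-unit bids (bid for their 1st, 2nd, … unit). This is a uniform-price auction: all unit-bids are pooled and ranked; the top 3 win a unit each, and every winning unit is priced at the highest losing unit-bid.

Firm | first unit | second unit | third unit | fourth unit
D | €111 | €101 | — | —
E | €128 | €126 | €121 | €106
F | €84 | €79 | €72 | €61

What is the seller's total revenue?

Total revenue: €333

Pooled unit-bids ranked (top 3): 128 (E-1), 126 (E-2), 121 (E-3)
The (k+1)-th unit-bid is €111.
Allocation: E 3. Every unit priced at €111.
Revenue = 3 × 111 = €333.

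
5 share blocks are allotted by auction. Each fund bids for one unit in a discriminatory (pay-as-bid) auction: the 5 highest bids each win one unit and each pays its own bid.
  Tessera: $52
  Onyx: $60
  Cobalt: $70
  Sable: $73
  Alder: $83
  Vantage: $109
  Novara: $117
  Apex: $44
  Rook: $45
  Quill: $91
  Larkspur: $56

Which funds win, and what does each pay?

Novara $117, Vantage $109, Quill $91, Alder $83, Sable $73

Ordering the bids: 117 (Novara), 109 (Vantage), 91 (Quill), 83 (Alder), 73 (Sable), 70 (Cobalt), 60 (Onyx), …
The 5 highest are Novara, Vantage, Quill, Alder, Sable.
Each winner pays its own bid: Novara $117, Vantage $109, Quill $91, Alder $83, Sable $73.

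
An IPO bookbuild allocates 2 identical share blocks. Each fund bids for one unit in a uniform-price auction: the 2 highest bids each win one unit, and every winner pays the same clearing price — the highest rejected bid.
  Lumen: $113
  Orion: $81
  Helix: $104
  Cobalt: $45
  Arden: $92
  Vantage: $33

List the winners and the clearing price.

Ordering the bids: 113 (Lumen), 104 (Helix), 92 (Arden), 81 (Orion), …
Winners (2 units): Lumen, Helix.
First losing bid is Arden's $92, which sets the uniform price.

Lumen, Helix; each pays $92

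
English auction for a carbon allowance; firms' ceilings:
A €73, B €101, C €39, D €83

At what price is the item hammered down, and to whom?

B wins at €83

Limits ranked: 101 (B) > 83 (D) > 73 (A) > 39 (C)
D is the last rival to drop out, at €83; B remains and wins at that price.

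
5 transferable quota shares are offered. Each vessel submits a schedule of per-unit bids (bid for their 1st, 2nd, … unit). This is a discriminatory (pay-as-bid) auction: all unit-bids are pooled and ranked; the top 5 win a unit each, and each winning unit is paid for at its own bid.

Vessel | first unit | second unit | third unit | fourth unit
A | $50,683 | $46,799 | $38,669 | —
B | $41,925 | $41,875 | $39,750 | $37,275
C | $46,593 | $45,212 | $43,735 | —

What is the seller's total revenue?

Total revenue: $233,022

Merging the schedules and taking the best 5: 50,683 (A-1), 46,799 (A-2), 46,593 (C-1), 45,212 (C-2), 43,735 (C-3)
Next rejected bid: $41,925 (not a price — pay-as-bid).
Each winning unit pays its own bid.
Revenue = 50,683 + 46,799 + 46,593 + 45,212 + 43,735 = $233,022.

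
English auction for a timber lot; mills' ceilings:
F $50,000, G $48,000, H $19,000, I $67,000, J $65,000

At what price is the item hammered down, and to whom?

Sorting limits: 67,000 (I) > 65,000 (J) > 50,000 (F) > 48,000 (G) > 19,000 (H)
J is the last rival to drop out, at $65,000; I remains and wins at that price.

I wins at $65,000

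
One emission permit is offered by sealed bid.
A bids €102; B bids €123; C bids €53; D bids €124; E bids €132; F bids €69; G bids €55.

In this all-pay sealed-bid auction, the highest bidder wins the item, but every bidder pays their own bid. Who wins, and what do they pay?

E pays €132

Sorting bids: 132 (E) > 124 (D) > 123 (B) > 102 (A) > 69 (F) > 55 (G) > …
E is highest and takes the item; every bidder forfeits their bid.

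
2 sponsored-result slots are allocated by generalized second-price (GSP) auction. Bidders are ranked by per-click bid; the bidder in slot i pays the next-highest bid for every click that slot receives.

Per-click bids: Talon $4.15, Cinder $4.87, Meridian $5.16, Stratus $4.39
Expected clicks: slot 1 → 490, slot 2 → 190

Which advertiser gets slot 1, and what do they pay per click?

Meridian; $4.87 per click

Ranked by bid: $5.16 (Meridian) > $4.87 (Cinder) > $4.39 (Stratus) > …
Slot 1 goes to the first-ranked bidder, Meridian, who pays the next bid down: $4.87/click.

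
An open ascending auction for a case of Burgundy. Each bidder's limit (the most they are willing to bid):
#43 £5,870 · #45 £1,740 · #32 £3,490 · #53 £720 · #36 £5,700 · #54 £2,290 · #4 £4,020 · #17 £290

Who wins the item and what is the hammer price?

#43 wins at £5,700

Limits ranked: 5,870 (#43) > 5,700 (#36) > 4,020 (#4) > 3,490 (#32) > 2,290 (#54) > 1,740 (#45) > …
#36 is the last rival to drop out, at £5,700; #43 remains and wins at that price.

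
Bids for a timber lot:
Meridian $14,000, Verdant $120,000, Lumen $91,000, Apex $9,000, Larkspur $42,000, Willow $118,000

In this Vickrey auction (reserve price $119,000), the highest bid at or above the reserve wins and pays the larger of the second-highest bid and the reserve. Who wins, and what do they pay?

Sorting bids: 120,000 (Verdant) > 118,000 (Willow) > 91,000 (Lumen) > 42,000 (Larkspur) > 14,000 (Meridian) > 9,000 (Apex)
Highest eligible bid: Verdant at $120,000.
Second-highest bid $118,000 is below the reserve $119,000, so the reserve binds → payment $119,000.

Verdant pays $119,000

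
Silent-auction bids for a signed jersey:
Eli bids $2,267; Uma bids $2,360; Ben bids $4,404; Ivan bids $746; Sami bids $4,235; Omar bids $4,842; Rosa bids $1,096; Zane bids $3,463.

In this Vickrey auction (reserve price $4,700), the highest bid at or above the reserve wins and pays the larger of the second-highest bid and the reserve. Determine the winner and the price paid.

Omar pays $4,700

Rule: the highest bid at or above the reserve wins and pays the larger of the second-highest bid and the reserve.
Bids ranked: 4,842 (Omar) > 4,404 (Ben) > 4,235 (Sami) > 3,463 (Zane) > 2,360 (Uma) > 2,267 (Eli) > …
Omar has the top bid at or above the reserve ($4,842).
max(second-highest $4,404, reserve $4,700) = $4,700.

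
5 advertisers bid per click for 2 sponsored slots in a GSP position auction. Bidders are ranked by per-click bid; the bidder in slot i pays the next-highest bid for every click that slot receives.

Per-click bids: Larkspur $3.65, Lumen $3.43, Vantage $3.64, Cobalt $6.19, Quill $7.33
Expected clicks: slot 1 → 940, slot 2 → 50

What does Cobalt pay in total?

Cobalt pays $182.50

Ranked by bid: $7.33 (Quill) > $6.19 (Cobalt) > $3.65 (Larkspur) > …
Cobalt holds slot 2 → pays next bid $3.65 × 50 clicks = $182.50.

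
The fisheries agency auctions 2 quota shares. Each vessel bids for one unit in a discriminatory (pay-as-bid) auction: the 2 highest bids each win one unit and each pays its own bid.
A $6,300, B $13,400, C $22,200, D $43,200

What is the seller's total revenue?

Total revenue: $65,400

Bids ranked high→low: 43,200 (D), 22,200 (C), 13,400 (B), 6,300 (A)
The 2 highest are D, C.
Total revenue = 43,200 + 22,200 = $65,400.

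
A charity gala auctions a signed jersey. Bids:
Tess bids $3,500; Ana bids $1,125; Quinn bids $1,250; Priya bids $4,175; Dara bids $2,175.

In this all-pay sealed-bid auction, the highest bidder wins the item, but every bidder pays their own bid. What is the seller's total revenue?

Sorting bids: 4,175 (Priya) > 3,500 (Tess) > 2,175 (Dara) > 1,250 (Quinn) > 1,125 (Ana)
Every bidder forfeits their bid regardless of winning.
Revenue = 3,500 + 1,125 + 1,250 + 4,175 + 2,175 = $12,225.

Total revenue: $12,225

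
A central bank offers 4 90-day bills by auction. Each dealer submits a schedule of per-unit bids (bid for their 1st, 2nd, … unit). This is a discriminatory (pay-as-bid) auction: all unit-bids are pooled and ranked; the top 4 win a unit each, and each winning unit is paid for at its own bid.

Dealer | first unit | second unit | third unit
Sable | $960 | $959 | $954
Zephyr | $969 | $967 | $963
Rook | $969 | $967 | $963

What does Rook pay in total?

Rook pays $1,936

All unit-bids, highest first — top 4: 969 (Zephyr-1), 969 (Rook-1), 967 (Zephyr-2), 967 (Rook-2)
Next rejected bid: $963 (not a price — pay-as-bid).
Rook's winning unit-bids: 969 + 967 = $1,936.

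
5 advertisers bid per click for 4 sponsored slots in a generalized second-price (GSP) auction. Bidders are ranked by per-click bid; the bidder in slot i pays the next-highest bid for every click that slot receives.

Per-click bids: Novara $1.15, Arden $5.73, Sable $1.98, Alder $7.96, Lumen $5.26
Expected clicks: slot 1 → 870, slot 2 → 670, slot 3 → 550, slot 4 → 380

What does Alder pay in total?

Alder pays $4985.10

Sorting advertisers: $7.96 (Alder) > $5.73 (Arden) > $5.26 (Lumen) > $1.98 (Sable) > $1.15 (Novara)
Alder holds slot 1 → pays next bid $5.73 × 870 clicks = $4985.10.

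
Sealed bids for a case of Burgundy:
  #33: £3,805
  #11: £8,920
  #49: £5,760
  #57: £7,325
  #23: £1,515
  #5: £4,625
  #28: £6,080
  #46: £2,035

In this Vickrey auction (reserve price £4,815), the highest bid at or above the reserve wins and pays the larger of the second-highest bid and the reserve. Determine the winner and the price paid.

Rule: the highest bid at or above the reserve wins and pays the larger of the second-highest bid and the reserve.
Sorting bids: 8,920 (#11) > 7,325 (#57) > 6,080 (#28) > 5,760 (#49) > 4,625 (#5) > 3,805 (#33) > …
Highest eligible bid: #11 at £8,920.
Second-highest bid £7,325 exceeds the reserve £4,815 → payment £7,325.

#11 pays £7,325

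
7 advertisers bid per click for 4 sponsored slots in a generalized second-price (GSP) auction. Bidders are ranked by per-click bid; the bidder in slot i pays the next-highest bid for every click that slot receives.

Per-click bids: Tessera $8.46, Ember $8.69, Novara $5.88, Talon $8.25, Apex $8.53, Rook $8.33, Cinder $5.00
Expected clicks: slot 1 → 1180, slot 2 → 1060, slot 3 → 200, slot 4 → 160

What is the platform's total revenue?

Total revenue: $22019.00

Ranked by bid: $8.69 (Ember) > $8.53 (Apex) > $8.46 (Tessera) > $8.33 (Rook) > $8.25 (Talon) > …
Slot 1: Ember pays $8.53 × 1180 = $10065.40
Slot 2: Apex pays $8.46 × 1060 = $8967.60
Slot 3: Tessera pays $8.33 × 200 = $1666.00
Slot 4: Rook pays $8.25 × 160 = $1320.00
Total = $22019.00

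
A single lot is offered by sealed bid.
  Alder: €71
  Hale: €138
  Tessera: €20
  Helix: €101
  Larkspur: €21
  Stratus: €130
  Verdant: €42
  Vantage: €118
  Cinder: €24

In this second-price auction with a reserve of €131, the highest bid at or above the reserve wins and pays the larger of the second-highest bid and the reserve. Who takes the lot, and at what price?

Hale pays €131

Rule: the highest bid at or above the reserve wins and pays the larger of the second-highest bid and the reserve.
Bids ranked: 138 (Hale) > 130 (Stratus) > 118 (Vantage) > 101 (Helix) > 71 (Alder) > 42 (Verdant) > …
Hale has the top bid at or above the reserve (€138).
Second-highest bid €130 is below the reserve €131, so the reserve binds → payment €131.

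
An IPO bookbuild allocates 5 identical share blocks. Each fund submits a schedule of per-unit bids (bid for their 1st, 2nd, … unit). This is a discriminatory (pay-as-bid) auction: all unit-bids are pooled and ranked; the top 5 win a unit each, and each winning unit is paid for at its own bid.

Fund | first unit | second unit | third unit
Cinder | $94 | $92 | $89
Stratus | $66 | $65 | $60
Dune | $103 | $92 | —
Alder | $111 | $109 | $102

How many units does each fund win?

Alder 3, Cinder 1, Dune 1

Pooled unit-bids ranked (top 5): 111 (Alder-1), 109 (Alder-2), 103 (Dune-1), 102 (Alder-3), 94 (Cinder-1)
Next rejected bid: $92 (not a price — pay-as-bid).
Allocation: Alder 3, Cinder 1, Dune 1.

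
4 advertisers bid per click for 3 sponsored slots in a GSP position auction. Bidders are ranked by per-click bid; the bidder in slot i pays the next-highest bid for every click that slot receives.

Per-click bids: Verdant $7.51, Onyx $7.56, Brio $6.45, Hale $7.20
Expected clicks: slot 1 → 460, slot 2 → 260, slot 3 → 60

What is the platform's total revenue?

Total revenue: $5713.60

Ranked by bid: $7.56 (Onyx) > $7.51 (Verdant) > $7.20 (Hale) > $6.45 (Brio)
Slot 1: Onyx pays $7.51 × 460 = $3454.60
Slot 2: Verdant pays $7.20 × 260 = $1872.00
Slot 3: Hale pays $6.45 × 60 = $387.00
Total = $5713.60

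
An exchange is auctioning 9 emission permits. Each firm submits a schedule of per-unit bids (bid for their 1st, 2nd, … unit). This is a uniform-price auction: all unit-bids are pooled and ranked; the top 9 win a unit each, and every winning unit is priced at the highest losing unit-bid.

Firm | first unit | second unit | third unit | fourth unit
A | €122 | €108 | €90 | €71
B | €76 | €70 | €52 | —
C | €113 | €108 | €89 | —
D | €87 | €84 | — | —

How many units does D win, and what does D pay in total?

Merging the schedules and taking the best 9: 122 (A-1), 113 (C-1), 108 (A-2), 108 (C-2), 90 (A-3), 89 (C-3), 87 (D-1), 84 (D-2), 76 (B-1)
Highest rejected unit-bid = €71.
D wins 2 unit(s) at €71 each.

D: 2 units, pays €142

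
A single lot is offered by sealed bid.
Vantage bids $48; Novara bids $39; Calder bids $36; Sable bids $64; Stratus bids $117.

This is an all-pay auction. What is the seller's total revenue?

Total revenue: $304

Bids in order: 117 (Stratus) > 64 (Sable) > 48 (Vantage) > 39 (Novara) > 36 (Calder)
Every bidder forfeits their bid regardless of winning.
Revenue = 48 + 39 + 36 + 64 + 117 = $304.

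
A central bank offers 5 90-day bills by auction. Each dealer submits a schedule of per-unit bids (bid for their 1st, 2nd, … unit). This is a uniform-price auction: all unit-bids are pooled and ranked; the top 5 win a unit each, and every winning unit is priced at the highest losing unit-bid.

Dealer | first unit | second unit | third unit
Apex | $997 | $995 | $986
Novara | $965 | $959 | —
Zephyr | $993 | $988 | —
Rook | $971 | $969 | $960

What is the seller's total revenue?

Pooled unit-bids ranked (top 5): 997 (Apex-1), 995 (Apex-2), 993 (Zephyr-1), 988 (Zephyr-2), 986 (Apex-3)
The (k+1)-th unit-bid is $971.
Allocation: Apex 3, Zephyr 2. Every unit priced at $971.
Revenue = 5 × 971 = $4,855.

Total revenue: $4,855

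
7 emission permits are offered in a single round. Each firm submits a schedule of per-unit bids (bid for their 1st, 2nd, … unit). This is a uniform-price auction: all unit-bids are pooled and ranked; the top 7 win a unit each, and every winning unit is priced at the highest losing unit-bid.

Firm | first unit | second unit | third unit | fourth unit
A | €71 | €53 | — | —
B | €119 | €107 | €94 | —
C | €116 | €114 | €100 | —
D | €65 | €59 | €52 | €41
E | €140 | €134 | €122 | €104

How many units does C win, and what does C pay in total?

Merging the schedules and taking the best 7: 140 (E-1), 134 (E-2), 122 (E-3), 119 (B-1), 116 (C-1), 114 (C-2), 107 (B-2)
The (k+1)-th unit-bid is €104.
C wins 2 unit(s) at €104 each.

C: 2 units, pays €208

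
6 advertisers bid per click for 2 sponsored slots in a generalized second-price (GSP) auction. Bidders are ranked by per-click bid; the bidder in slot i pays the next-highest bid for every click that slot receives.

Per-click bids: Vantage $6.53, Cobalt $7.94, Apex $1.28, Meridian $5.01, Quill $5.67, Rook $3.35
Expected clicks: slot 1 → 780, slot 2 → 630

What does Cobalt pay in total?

Ranked by bid: $7.94 (Cobalt) > $6.53 (Vantage) > $5.67 (Quill) > …
Cobalt holds slot 1 → pays next bid $6.53 × 780 clicks = $5093.40.

Cobalt pays $5093.40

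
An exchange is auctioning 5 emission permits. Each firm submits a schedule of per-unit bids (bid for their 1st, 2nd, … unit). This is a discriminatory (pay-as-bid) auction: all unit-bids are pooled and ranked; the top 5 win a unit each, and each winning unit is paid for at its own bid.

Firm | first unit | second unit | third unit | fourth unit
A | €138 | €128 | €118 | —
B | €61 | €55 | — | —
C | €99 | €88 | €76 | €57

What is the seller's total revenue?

All unit-bids, highest first — top 5: 138 (A-1), 128 (A-2), 118 (A-3), 99 (C-1), 88 (C-2)
Next rejected bid: €76 (not a price — pay-as-bid).
Each winning unit pays its own bid.
Revenue = 138 + 128 + 118 + 99 + 88 = €571.

Total revenue: €571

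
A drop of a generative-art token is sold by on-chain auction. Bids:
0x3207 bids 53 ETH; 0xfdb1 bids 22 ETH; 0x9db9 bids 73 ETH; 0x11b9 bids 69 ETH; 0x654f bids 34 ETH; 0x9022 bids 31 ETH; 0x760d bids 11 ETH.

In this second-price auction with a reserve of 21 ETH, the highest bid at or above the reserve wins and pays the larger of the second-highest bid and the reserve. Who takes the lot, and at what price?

Second-price auction with a reserve of 21 ETH: the highest bid at or above the reserve wins and pays the larger of the second-highest bid and the reserve.
Bids in order: 73 (0x9db9) > 69 (0x11b9) > 53 (0x3207) > 34 (0x654f) > 31 (0x9022) > 22 (0xfdb1) > …
Highest eligible bid: 0x9db9 at 73 ETH.
Second-highest bid 69 ETH exceeds the reserve 21 ETH → payment 69 ETH.

0x9db9 pays 69 ETH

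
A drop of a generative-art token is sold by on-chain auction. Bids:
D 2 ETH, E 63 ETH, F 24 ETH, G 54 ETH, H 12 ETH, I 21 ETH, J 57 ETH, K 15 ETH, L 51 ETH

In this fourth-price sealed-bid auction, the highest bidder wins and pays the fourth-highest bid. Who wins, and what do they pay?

E pays 51 ETH

Rule: the highest bidder wins and pays the fourth-highest bid.
Bids ranked: 63 (E) > 57 (J) > 54 (G) > 51 (L) > 24 (F) > 21 (I) > …
E is highest; pays the fourth-highest bid, 51 ETH.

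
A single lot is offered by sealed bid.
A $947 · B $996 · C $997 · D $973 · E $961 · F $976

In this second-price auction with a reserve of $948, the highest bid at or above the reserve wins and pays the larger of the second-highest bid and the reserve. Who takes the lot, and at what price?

Sorting bids: 997 (C) > 996 (B) > 976 (F) > 973 (D) > 961 (E) > 947 (A)
Highest eligible bid: C at $997.
max(second-highest $996, reserve $948) = $996; the reserve does not bind.

C pays $996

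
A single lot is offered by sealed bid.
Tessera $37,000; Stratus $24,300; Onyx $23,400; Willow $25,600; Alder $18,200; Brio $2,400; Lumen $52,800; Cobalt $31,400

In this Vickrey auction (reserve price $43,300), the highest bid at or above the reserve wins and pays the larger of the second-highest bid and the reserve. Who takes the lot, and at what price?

Lumen pays $43,300

Sorting bids: 52,800 (Lumen) > 37,000 (Tessera) > 31,400 (Cobalt) > 25,600 (Willow) > 24,300 (Stratus) > 23,400 (Onyx) > …
Highest eligible bid: Lumen at $52,800.
Second-highest bid $37,000 is below the reserve $43,300, so the reserve binds → payment $43,300.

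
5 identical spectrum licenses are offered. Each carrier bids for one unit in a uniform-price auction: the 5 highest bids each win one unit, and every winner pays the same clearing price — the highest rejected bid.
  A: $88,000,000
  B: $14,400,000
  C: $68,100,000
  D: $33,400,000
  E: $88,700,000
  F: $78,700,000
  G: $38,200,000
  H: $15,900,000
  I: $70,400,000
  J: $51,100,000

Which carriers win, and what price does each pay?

E, A, F, I, C; each pays $51,100,000

Ordering the bids: 88,700,000 (E), 88,000,000 (A), 78,700,000 (F), 70,400,000 (I), 68,100,000 (C), 51,100,000 (J), 38,200,000 (G), …
Winners (5 units): E, A, F, I, C.
First losing bid is J's $51,100,000, which sets the uniform price.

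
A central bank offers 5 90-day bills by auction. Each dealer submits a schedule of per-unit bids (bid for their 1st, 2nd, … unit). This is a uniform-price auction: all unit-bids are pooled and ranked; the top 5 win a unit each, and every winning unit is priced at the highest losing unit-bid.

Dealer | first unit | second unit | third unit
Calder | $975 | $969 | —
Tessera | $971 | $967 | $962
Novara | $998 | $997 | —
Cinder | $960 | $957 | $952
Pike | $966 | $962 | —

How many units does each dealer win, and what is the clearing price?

Pooled unit-bids ranked (top 5): 998 (Novara-1), 997 (Novara-2), 975 (Calder-1), 971 (Tessera-1), 969 (Calder-2)
First bid not allocated: $967.
Allocation: Calder 2, Novara 2, Tessera 1.

Calder 2, Novara 2, Tessera 1; clearing price $967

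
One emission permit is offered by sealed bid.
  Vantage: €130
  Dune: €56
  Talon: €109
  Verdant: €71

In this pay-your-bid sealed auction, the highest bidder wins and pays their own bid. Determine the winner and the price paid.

Vantage pays €130

Bids ranked: 130 (Vantage) > 109 (Talon) > 71 (Verdant) > 56 (Dune)
Vantage is highest → pays own bid, €130.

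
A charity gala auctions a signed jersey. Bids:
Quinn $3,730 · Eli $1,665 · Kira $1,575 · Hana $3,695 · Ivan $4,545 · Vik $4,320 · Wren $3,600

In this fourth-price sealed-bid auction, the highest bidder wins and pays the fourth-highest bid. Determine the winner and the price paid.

Fourth-price sealed-bid auction: the highest bidder wins and pays the fourth-highest bid.
Bids ranked: 4,545 (Ivan) > 4,320 (Vik) > 3,730 (Quinn) > 3,695 (Hana) > 3,600 (Wren) > 1,665 (Eli) > …
Ivan wins; payment is bid #4 in the ranking = $3,695.

Ivan pays $3,695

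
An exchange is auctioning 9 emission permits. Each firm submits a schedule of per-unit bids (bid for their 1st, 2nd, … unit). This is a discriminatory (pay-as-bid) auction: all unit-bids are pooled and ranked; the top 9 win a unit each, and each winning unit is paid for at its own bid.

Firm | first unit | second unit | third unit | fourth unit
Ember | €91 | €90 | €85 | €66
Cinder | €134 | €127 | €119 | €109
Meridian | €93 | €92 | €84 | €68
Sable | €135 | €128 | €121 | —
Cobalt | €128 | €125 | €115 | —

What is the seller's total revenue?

Total revenue: €1,132

Merging the schedules and taking the best 9: 135 (Sable-1), 134 (Cinder-1), 128 (Sable-2), 128 (Cobalt-1), 127 (Cinder-2), 125 (Cobalt-2), 121 (Sable-3), 119 (Cinder-3), 115 (Cobalt-3)
Next rejected bid: €109 (not a price — pay-as-bid).
Each winning unit pays its own bid.
Revenue = 135 + 134 + 128 + 128 + 127 + 125 + 121 + 119 + 115 = €1,132.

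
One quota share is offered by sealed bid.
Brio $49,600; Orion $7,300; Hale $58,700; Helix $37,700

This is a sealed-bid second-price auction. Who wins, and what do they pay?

Hale pays $49,600

Bids in order: 58,700 (Hale) > 49,600 (Brio) > 37,700 (Helix) > 7,300 (Orion)
Hale wins with the highest bid; price is set by the runner-up at $49,600.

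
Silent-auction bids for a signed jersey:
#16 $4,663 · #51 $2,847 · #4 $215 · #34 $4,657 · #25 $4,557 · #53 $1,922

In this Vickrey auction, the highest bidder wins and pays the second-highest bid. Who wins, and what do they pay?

Rule: the highest bidder wins and pays the second-highest bid.
Bids ranked: 4,663 (#16) > 4,657 (#34) > 4,557 (#25) > 2,847 (#51) > 1,922 (#53) > 215 (#4)
#16 is highest; pays the second-highest bid, $4,657.

#16 pays $4,657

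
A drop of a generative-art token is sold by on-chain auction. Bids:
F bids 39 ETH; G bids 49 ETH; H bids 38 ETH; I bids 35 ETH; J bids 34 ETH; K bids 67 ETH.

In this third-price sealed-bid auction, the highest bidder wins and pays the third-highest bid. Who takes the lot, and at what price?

Third-price sealed-bid auction: the highest bidder wins and pays the third-highest bid.
Bids in order: 67 (K) > 49 (G) > 39 (F) > 38 (H) > 35 (I) > 34 (J)
K wins; payment is bid #3 in the ranking = 39 ETH.

K pays 39 ETH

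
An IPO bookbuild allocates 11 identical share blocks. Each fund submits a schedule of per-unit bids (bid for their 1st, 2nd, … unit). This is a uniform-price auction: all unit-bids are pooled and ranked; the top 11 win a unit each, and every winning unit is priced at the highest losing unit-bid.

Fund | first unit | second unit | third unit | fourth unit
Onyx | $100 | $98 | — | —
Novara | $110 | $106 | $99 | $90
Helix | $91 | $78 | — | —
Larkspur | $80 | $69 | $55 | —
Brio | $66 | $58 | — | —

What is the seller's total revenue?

Total revenue: $638

Pooled unit-bids ranked (top 11): 110 (Novara-1), 106 (Novara-2), 100 (Onyx-1), 99 (Novara-3), 98 (Onyx-2), 91 (Helix-1), 90 (Novara-4), 80 (Larkspur-1), 78 (Helix-2), 69 (Larkspur-2), 66 (Brio-1)
First bid not allocated: $58.
Allocation: Brio 1, Helix 2, Larkspur 2, Novara 4, Onyx 2. Every unit priced at $58.
Revenue = 11 × 58 = $638.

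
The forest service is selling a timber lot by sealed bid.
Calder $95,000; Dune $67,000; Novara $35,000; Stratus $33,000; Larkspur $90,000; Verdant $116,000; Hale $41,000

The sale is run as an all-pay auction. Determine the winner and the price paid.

Verdant pays $116,000

Rule: the highest bidder wins the item, but every bidder pays their own bid.
Bids ranked: 116,000 (Verdant) > 95,000 (Calder) > 90,000 (Larkspur) > 67,000 (Dune) > 41,000 (Hale) > 35,000 (Novara) > …
Verdant wins with the top bid; all bids are sunk regardless.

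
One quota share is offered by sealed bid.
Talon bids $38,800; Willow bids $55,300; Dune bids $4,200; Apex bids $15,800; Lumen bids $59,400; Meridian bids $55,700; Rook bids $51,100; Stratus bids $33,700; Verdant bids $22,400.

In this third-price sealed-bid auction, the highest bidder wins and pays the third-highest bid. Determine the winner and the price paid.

Rule: the highest bidder wins and pays the third-highest bid.
Bids in order: 59,400 (Lumen) > 55,700 (Meridian) > 55,300 (Willow) > 51,100 (Rook) > 38,800 (Talon) > 33,700 (Stratus) > …
Lumen wins; payment is bid #3 in the ranking = $55,300.

Lumen pays $55,300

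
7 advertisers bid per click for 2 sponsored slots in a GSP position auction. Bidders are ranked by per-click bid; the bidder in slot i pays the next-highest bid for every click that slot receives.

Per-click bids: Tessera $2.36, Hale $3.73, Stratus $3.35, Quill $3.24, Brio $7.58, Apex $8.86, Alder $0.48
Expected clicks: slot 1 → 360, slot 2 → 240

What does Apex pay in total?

Per-click bids in order: $8.86 (Apex) > $7.58 (Brio) > $3.73 (Hale) > …
Apex holds slot 1 → pays next bid $7.58 × 360 clicks = $2728.80.

Apex pays $2728.80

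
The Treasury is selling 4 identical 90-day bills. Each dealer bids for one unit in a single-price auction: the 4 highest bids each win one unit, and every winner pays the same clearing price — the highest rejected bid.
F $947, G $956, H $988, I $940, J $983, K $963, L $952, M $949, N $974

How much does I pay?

I pays $0

Bids ranked high→low: 988 (H), 983 (J), 974 (N), 963 (K), 956 (G), 952 (L), …
Top 4: H, J, N, K.
Clearing price = highest rejected bid = $956.
I does not win → pays $0.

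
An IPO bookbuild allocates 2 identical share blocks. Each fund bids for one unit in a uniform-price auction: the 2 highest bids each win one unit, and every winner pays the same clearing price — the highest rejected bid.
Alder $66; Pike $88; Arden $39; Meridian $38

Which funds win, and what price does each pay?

Pike, Alder; each pays $39

Sorting: 88 (Pike), 66 (Alder), 39 (Arden), 38 (Meridian)
The 2 highest are Pike, Alder.
Highest unsuccessful bid: $39 → clearing price.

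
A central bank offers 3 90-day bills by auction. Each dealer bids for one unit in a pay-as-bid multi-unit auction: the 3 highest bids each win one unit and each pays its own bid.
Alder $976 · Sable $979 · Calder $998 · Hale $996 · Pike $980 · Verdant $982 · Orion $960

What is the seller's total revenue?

Total revenue: $2,976

Sorting: 998 (Calder), 996 (Hale), 982 (Verdant), 980 (Pike), 979 (Sable), …
The 3 highest are Calder, Hale, Verdant.
Total revenue = 998 + 996 + 982 = $2,976.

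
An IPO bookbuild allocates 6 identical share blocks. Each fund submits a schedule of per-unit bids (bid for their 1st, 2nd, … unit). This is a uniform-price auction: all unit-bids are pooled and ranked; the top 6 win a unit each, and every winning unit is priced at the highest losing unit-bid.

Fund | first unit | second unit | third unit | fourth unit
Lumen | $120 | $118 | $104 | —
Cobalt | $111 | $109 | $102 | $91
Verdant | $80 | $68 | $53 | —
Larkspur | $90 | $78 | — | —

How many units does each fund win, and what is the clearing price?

Cobalt 3, Lumen 3; clearing price $91

All unit-bids, highest first — top 6: 120 (Lumen-1), 118 (Lumen-2), 111 (Cobalt-1), 109 (Cobalt-2), 104 (Lumen-3), 102 (Cobalt-3)
Highest rejected unit-bid = $91.
Allocation: Cobalt 3, Lumen 3.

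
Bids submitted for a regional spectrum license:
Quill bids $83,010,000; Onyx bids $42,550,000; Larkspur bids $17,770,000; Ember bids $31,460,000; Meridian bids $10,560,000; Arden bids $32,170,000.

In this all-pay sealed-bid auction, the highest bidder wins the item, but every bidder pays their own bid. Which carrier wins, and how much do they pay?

Quill pays $83,010,000

Bids in order: 83,010,000 (Quill) > 42,550,000 (Onyx) > 32,170,000 (Arden) > 31,460,000 (Ember) > 17,770,000 (Larkspur) > 10,560,000 (Meridian)
Quill is highest and takes the item; every bidder forfeits their bid.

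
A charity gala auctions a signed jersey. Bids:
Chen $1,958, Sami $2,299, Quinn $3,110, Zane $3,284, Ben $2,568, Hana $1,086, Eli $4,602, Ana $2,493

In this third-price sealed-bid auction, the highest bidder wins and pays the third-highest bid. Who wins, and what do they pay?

Eli pays $3,110

Rule: the highest bidder wins and pays the third-highest bid.
Sorting bids: 4,602 (Eli) > 3,284 (Zane) > 3,110 (Quinn) > 2,568 (Ben) > 2,493 (Ana) > 2,299 (Sami) > …
Eli wins; payment is bid #3 in the ranking = $3,110.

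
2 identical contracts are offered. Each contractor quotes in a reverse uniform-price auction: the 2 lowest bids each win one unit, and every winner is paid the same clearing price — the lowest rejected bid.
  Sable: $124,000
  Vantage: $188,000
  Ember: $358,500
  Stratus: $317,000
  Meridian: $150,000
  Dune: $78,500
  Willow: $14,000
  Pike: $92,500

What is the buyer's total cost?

Total cost: $185,000

Bids ranked low→high: 14,000 (Willow), 78,500 (Dune), 92,500 (Pike), 124,000 (Sable), …
Lowest 2: Willow, Dune.
Lowest unsuccessful bid: $92,500 → clearing price.
Total cost = 2 × $92,500 = $185,000.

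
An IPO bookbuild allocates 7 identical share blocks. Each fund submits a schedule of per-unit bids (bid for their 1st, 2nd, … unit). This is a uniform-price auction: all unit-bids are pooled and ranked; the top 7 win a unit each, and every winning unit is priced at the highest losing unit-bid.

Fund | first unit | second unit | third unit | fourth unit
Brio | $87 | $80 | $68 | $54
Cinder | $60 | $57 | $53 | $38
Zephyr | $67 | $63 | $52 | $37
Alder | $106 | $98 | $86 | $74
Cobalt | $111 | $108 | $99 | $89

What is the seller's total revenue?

Total revenue: $602

All unit-bids, highest first — top 7: 111 (Cobalt-1), 108 (Cobalt-2), 106 (Alder-1), 99 (Cobalt-3), 98 (Alder-2), 89 (Cobalt-4), 87 (Brio-1)
Highest rejected unit-bid = $86.
Allocation: Alder 2, Brio 1, Cobalt 4. Every unit priced at $86.
Revenue = 7 × 86 = $602.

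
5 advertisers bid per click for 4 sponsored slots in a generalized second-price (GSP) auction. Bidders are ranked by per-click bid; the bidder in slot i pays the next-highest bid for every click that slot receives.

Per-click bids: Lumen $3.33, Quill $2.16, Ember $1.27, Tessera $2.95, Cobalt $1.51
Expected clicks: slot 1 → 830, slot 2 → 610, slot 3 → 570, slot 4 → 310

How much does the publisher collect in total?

Total revenue: $5020.50

Sorting advertisers: $3.33 (Lumen) > $2.95 (Tessera) > $2.16 (Quill) > $1.51 (Cobalt) > $1.27 (Ember)
Slot 1: Lumen pays $2.95 × 830 = $2448.50
Slot 2: Tessera pays $2.16 × 610 = $1317.60
Slot 3: Quill pays $1.51 × 570 = $860.70
Slot 4: Cobalt pays $1.27 × 310 = $393.70
Total = $5020.50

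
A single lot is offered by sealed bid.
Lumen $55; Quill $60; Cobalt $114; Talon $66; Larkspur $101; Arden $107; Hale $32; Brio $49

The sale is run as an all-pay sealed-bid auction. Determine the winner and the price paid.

Cobalt pays $114

Bids ranked: 114 (Cobalt) > 107 (Arden) > 101 (Larkspur) > 66 (Talon) > 60 (Quill) > 55 (Lumen) > …
Cobalt is highest and takes the item; every bidder forfeits their bid.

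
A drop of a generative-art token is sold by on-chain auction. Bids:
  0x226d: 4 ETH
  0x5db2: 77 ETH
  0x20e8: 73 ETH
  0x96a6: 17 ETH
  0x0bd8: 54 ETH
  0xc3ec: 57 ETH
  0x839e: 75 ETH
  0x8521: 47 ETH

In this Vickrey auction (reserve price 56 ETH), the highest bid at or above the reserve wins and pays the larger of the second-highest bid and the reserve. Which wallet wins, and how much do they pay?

Vickrey auction (reserve price 56 ETH): the highest bid at or above the reserve wins and pays the larger of the second-highest bid and the reserve.
Sorting bids: 77 (0x5db2) > 75 (0x839e) > 73 (0x20e8) > 57 (0xc3ec) > 54 (0x0bd8) > 47 (0x8521) > …
0x5db2 has the top bid at or above the reserve (77 ETH).
Second-highest bid 75 ETH exceeds the reserve 56 ETH → payment 75 ETH.

0x5db2 pays 75 ETH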